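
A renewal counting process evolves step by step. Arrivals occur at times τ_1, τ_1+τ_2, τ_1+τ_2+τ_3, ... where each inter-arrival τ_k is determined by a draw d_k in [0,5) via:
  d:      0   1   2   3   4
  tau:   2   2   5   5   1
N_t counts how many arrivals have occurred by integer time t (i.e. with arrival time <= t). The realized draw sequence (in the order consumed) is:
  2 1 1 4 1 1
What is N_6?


draw d_1=2: τ_1=5, arrival time A_1=5
draw d_2=1: τ_2=2, arrival time A_2=7
draw d_3=1: τ_3=2, arrival time A_3=9
draw d_4=4: τ_4=1, arrival time A_4=10
draw d_5=1: τ_5=2, arrival time A_5=12
draw d_6=1: τ_6=2, arrival time A_6=14
N_t over t=0..6: 0:0 1:0 2:0 3:0 4:0 5:1 6:1

1


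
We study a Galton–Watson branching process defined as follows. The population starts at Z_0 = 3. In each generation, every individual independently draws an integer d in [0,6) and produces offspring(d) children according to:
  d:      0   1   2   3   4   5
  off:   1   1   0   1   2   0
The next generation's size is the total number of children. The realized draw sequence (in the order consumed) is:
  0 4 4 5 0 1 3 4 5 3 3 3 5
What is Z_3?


3

gen 0: Z_0=3, draws=[0, 4, 4], offspring=[1, 2, 2], Z_1=5
gen 1: Z_1=5, draws=[5, 0, 1, 3, 4], offspring=[0, 1, 1, 1, 2], Z_2=5
gen 2: Z_2=5, draws=[5, 3, 3, 3, 5], offspring=[0, 1, 1, 1, 0], Z_3=3


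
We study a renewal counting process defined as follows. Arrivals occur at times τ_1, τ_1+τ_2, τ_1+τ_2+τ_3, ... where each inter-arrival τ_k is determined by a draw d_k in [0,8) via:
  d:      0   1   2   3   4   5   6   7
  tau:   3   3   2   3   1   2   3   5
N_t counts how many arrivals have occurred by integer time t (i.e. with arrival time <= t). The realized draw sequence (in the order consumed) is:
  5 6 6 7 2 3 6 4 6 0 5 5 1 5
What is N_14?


draw d_1=5: τ_1=2, arrival time A_1=2
draw d_2=6: τ_2=3, arrival time A_2=5
draw d_3=6: τ_3=3, arrival time A_3=8
draw d_4=7: τ_4=5, arrival time A_4=13
draw d_5=2: τ_5=2, arrival time A_5=15
draw d_6=3: τ_6=3, arrival time A_6=18
draw d_7=6: τ_7=3, arrival time A_7=21
draw d_8=4: τ_8=1, arrival time A_8=22
draw d_9=6: τ_9=3, arrival time A_9=25
draw d_10=0: τ_10=3, arrival time A_10=28
draw d_11=5: τ_11=2, arrival time A_11=30
draw d_12=5: τ_12=2, arrival time A_12=32
draw d_13=1: τ_13=3, arrival time A_13=35
draw d_14=5: τ_14=2, arrival time A_14=37
N_t over t=0..14: 0:0 1:0 2:1 3:1 4:1 5:2 6:2 7:2 8:3 9:3 10:3 11:3 12:3 13:4 14:4

4


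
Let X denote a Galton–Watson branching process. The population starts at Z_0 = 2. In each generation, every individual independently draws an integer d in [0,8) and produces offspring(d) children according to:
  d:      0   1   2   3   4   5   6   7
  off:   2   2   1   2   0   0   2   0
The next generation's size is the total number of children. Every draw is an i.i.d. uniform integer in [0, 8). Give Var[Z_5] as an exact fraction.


Outcome values over d=0..7: [2, 2, 1, 2, 0, 0, 2, 0]
Σy = 9, Σy² = 17, M = 8
μ = 9/8 = 9/8,  σ² = 17/8 − (9/8)² = 55/64
V_0 = 0, E_0 = 2
V_1 = 55/64·E_0 + (9/8)²·V_0 = 55/32;  E_1 = 9/4
V_2 = 55/64·E_1 + (9/8)²·V_1 = 8415/2048;  E_2 = 81/32
V_3 = 55/64·E_2 + (9/8)²·V_2 = 966735/131072;  E_3 = 729/256
V_4 = 55/64·E_3 + (9/8)²·V_3 = 98834175/8388608;  E_4 = 6561/2048
V_5 = 55/64·E_4 + (9/8)²·V_4 = 9483630255/536870912;  E_5 = 59049/16384

9483630255/536870912


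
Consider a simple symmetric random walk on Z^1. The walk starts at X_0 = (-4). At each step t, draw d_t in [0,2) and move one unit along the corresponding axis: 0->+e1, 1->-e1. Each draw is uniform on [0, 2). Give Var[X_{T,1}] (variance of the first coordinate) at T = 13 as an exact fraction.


Outcome values over d=0..1: [1, -1]
Σy = 0, Σy² = 2, M = 2
μ = 0/2 = 0,  σ² = 2/2 − (0)² = 1
Independent increments: Var[X_13] = 13·σ² = 13·(1) = 13

13


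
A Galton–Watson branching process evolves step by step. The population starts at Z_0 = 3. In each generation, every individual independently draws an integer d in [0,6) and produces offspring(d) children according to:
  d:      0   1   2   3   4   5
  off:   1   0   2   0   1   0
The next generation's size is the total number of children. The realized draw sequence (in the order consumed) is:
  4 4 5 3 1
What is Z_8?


gen 0: Z_0=3, draws=[4, 4, 5], offspring=[1, 1, 0], Z_1=2
gen 1: Z_1=2, draws=[3, 1], offspring=[0, 0], Z_2=0
gen 2: Z_2=0, draws=[], offspring=[], Z_3=0
gen 3: Z_3=0, draws=[], offspring=[], Z_4=0
gen 4: Z_4=0, draws=[], offspring=[], Z_5=0
gen 5: Z_5=0, draws=[], offspring=[], Z_6=0
gen 6: Z_6=0, draws=[], offspring=[], Z_7=0
gen 7: Z_7=0, draws=[], offspring=[], Z_8=0

0


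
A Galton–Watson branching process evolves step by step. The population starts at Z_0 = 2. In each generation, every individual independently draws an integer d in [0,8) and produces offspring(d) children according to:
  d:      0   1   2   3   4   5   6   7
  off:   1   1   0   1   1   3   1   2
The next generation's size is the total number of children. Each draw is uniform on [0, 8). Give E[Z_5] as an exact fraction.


3125/512

Outcome values over d=0..7: [1, 1, 0, 1, 1, 3, 1, 2]
Σy = 10, Σy² = 18, M = 8
μ = 10/8 = 5/4,  σ² = 18/8 − (5/4)² = 11/16
E[Z_0] = 2
E[Z_1] = 5/4·E[Z_0] = 5/2
E[Z_2] = 5/4·E[Z_1] = 25/8
E[Z_3] = 5/4·E[Z_2] = 125/32
E[Z_4] = 5/4·E[Z_3] = 625/128
E[Z_5] = 5/4·E[Z_4] = 3125/512


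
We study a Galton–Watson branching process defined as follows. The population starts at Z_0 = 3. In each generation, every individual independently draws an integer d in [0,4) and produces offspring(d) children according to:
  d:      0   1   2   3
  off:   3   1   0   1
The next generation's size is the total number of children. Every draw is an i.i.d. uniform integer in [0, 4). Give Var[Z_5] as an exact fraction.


Outcome values over d=0..3: [3, 1, 0, 1]
Σy = 5, Σy² = 11, M = 4
μ = 5/4 = 5/4,  σ² = 11/4 − (5/4)² = 19/16
V_0 = 0, E_0 = 3
V_1 = 19/16·E_0 + (5/4)²·V_0 = 57/16;  E_1 = 15/4
V_2 = 19/16·E_1 + (5/4)²·V_1 = 2565/256;  E_2 = 75/16
V_3 = 19/16·E_2 + (5/4)²·V_2 = 86925/4096;  E_3 = 375/64
V_4 = 19/16·E_3 + (5/4)²·V_3 = 2629125/65536;  E_4 = 1875/256
V_5 = 19/16·E_4 + (5/4)²·V_4 = 74848125/1048576;  E_5 = 9375/1024

74848125/1048576


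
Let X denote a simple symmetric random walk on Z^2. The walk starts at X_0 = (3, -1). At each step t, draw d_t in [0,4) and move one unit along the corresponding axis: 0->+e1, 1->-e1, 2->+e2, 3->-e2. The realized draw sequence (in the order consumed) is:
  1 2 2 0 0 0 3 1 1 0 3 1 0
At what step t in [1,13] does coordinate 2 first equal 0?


2

t=0: X=(3, -1), d=1 → -e1, X_1=(2, -1)
t=1: X=(2, -1), d=2 → +e2, X_2=(2, 0)
t=2: X=(2, 0), d=2 → +e2, X_3=(2, 1)
t=3: X=(2, 1), d=0 → +e1, X_4=(3, 1)
t=4: X=(3, 1), d=0 → +e1, X_5=(4, 1)
t=5: X=(4, 1), d=0 → +e1, X_6=(5, 1)
t=6: X=(5, 1), d=3 → -e2, X_7=(5, 0)
t=7: X=(5, 0), d=1 → -e1, X_8=(4, 0)
t=8: X=(4, 0), d=1 → -e1, X_9=(3, 0)
t=9: X=(3, 0), d=0 → +e1, X_10=(4, 0)
t=10: X=(4, 0), d=3 → -e2, X_11=(4, -1)
t=11: X=(4, -1), d=1 → -e1, X_12=(3, -1)
t=12: X=(3, -1), d=0 → +e1, X_13=(4, -1)


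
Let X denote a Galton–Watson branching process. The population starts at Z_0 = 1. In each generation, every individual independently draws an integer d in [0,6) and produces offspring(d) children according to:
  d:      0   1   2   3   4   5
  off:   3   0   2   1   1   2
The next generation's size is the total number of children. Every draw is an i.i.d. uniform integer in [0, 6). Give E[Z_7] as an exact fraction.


Outcome values over d=0..5: [3, 0, 2, 1, 1, 2]
Σy = 9, Σy² = 19, M = 6
μ = 9/6 = 3/2,  σ² = 19/6 − (3/2)² = 11/12
E[Z_0] = 1
E[Z_1] = 3/2·E[Z_0] = 3/2
E[Z_2] = 3/2·E[Z_1] = 9/4
E[Z_3] = 3/2·E[Z_2] = 27/8
E[Z_4] = 3/2·E[Z_3] = 81/16
E[Z_5] = 3/2·E[Z_4] = 243/32
E[Z_6] = 3/2·E[Z_5] = 729/64
E[Z_7] = 3/2·E[Z_6] = 2187/128

2187/128


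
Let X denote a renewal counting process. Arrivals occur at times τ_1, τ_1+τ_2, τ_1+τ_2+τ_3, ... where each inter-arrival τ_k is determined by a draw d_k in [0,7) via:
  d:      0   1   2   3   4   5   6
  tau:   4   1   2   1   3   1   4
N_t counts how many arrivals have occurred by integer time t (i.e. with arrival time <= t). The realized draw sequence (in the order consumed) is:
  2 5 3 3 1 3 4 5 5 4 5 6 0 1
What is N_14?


9

draw d_1=2: τ_1=2, arrival time A_1=2
draw d_2=5: τ_2=1, arrival time A_2=3
draw d_3=3: τ_3=1, arrival time A_3=4
draw d_4=3: τ_4=1, arrival time A_4=5
draw d_5=1: τ_5=1, arrival time A_5=6
draw d_6=3: τ_6=1, arrival time A_6=7
draw d_7=4: τ_7=3, arrival time A_7=10
draw d_8=5: τ_8=1, arrival time A_8=11
draw d_9=5: τ_9=1, arrival time A_9=12
draw d_10=4: τ_10=3, arrival time A_10=15
draw d_11=5: τ_11=1, arrival time A_11=16
draw d_12=6: τ_12=4, arrival time A_12=20
draw d_13=0: τ_13=4, arrival time A_13=24
draw d_14=1: τ_14=1, arrival time A_14=25
N_t over t=0..14: 0:0 1:0 2:1 3:2 4:3 5:4 6:5 7:6 8:6 9:6 10:7 11:8 12:9 13:9 14:9


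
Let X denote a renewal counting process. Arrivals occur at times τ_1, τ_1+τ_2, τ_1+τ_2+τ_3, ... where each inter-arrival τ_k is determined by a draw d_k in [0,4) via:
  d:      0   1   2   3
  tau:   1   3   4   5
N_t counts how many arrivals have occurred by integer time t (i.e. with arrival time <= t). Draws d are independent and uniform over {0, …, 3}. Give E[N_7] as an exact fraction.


30629/16384

Inter-arrival values over d=0..3: [1, 3, 4, 5]
Each d has probability 1/4, so the pmf of τ is: f(1) = 1/4, f(3) = 1/4, f(4) = 1/4, f(5) = 1/4
Renewal equation for m(n) = E[N_n]: condition on τ_1 = k (if k <= n, one arrival plus a fresh copy on the remaining n−k steps): m(n) = F(n) + Σ_{k<=n} f(k)·m(n−k), where F(n) = P(τ <= n) and m(0) = 0
m(1) = F(1) = 1/4
m(2) = F(2) + f(1)·m(1) = 1/4 + 1/4·1/4 = 5/16
m(3) = F(3) + f(1)·m(2) = 1/2 + 1/4·5/16 = 37/64
m(4) = F(4) + f(1)·m(3) + f(3)·m(1) = 3/4 + 1/4·37/64 + 1/4·1/4 = 245/256
m(5) = F(5) + f(1)·m(4) + f(3)·m(2) + f(4)·m(1) = 1 + 1/4·245/256 + 1/4·5/16 + 1/4·1/4 = 1413/1024
m(6) = F(6) + f(1)·m(5) + f(3)·m(3) + f(4)·m(2) + f(5)·m(1) = 1 + 1/4·1413/1024 + 1/4·37/64 + 1/4·5/16 + 1/4·1/4 = 6677/4096
m(7) = F(7) + f(1)·m(6) + f(3)·m(4) + f(4)·m(3) + f(5)·m(2) = 1 + 1/4·6677/4096 + 1/4·245/256 + 1/4·37/64 + 1/4·5/16 = 30629/16384
E[N_7] = m(7) = 30629/16384


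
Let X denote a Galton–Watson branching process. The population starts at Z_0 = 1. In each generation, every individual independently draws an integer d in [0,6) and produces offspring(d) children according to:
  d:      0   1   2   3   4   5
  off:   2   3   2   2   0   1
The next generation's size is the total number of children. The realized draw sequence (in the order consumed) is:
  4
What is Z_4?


0

gen 0: Z_0=1, draws=[4], offspring=[0], Z_1=0
gen 1: Z_1=0, draws=[], offspring=[], Z_2=0
gen 2: Z_2=0, draws=[], offspring=[], Z_3=0
gen 3: Z_3=0, draws=[], offspring=[], Z_4=0


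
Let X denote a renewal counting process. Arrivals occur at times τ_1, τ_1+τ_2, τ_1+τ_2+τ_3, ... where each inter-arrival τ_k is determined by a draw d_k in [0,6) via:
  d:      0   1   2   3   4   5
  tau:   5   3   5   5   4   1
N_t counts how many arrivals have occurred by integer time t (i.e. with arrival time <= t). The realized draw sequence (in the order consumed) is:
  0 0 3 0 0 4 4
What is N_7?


draw d_1=0: τ_1=5, arrival time A_1=5
draw d_2=0: τ_2=5, arrival time A_2=10
draw d_3=3: τ_3=5, arrival time A_3=15
draw d_4=0: τ_4=5, arrival time A_4=20
draw d_5=0: τ_5=5, arrival time A_5=25
draw d_6=4: τ_6=4, arrival time A_6=29
draw d_7=4: τ_7=4, arrival time A_7=33
N_t over t=0..7: 0:0 1:0 2:0 3:0 4:0 5:1 6:1 7:1

1


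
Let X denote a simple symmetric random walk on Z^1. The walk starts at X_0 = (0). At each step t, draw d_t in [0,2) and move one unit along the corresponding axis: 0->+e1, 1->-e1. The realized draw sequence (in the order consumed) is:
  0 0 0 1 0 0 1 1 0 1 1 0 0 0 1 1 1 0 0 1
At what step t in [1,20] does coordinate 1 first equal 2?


2

t=0: X=(0), d=0 → +e1, X_1=(1)
t=1: X=(1), d=0 → +e1, X_2=(2)
t=2: X=(2), d=0 → +e1, X_3=(3)
t=3: X=(3), d=1 → -e1, X_4=(2)
t=4: X=(2), d=0 → +e1, X_5=(3)
t=5: X=(3), d=0 → +e1, X_6=(4)
t=6: X=(4), d=1 → -e1, X_7=(3)
t=7: X=(3), d=1 → -e1, X_8=(2)
t=8: X=(2), d=0 → +e1, X_9=(3)
t=9: X=(3), d=1 → -e1, X_10=(2)
t=10: X=(2), d=1 → -e1, X_11=(1)
t=11: X=(1), d=0 → +e1, X_12=(2)
t=12: X=(2), d=0 → +e1, X_13=(3)
t=13: X=(3), d=0 → +e1, X_14=(4)
t=14: X=(4), d=1 → -e1, X_15=(3)
t=15: X=(3), d=1 → -e1, X_16=(2)
t=16: X=(2), d=1 → -e1, X_17=(1)
t=17: X=(1), d=0 → +e1, X_18=(2)
t=18: X=(2), d=0 → +e1, X_19=(3)
t=19: X=(3), d=1 → -e1, X_20=(2)


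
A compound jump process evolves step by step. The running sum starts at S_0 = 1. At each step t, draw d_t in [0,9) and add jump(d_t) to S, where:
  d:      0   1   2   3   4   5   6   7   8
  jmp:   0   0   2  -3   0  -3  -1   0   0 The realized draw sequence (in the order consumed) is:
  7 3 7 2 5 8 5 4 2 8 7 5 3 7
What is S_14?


-10

t=0: S=1, d=7, jump=0, S_1=1
t=1: S=1, d=3, jump=-3, S_2=-2
t=2: S=-2, d=7, jump=0, S_3=-2
t=3: S=-2, d=2, jump=2, S_4=0
t=4: S=0, d=5, jump=-3, S_5=-3
t=5: S=-3, d=8, jump=0, S_6=-3
t=6: S=-3, d=5, jump=-3, S_7=-6
t=7: S=-6, d=4, jump=0, S_8=-6
t=8: S=-6, d=2, jump=2, S_9=-4
t=9: S=-4, d=8, jump=0, S_10=-4
t=10: S=-4, d=7, jump=0, S_11=-4
t=11: S=-4, d=5, jump=-3, S_12=-7
t=12: S=-7, d=3, jump=-3, S_13=-10
t=13: S=-10, d=7, jump=0, S_14=-10


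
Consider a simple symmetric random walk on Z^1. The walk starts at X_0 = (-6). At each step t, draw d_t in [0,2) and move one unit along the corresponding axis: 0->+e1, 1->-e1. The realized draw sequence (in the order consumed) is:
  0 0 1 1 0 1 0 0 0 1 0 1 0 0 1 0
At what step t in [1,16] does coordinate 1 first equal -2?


14

t=0: X=(-6), d=0 → +e1, X_1=(-5)
t=1: X=(-5), d=0 → +e1, X_2=(-4)
t=2: X=(-4), d=1 → -e1, X_3=(-5)
t=3: X=(-5), d=1 → -e1, X_4=(-6)
t=4: X=(-6), d=0 → +e1, X_5=(-5)
t=5: X=(-5), d=1 → -e1, X_6=(-6)
t=6: X=(-6), d=0 → +e1, X_7=(-5)
t=7: X=(-5), d=0 → +e1, X_8=(-4)
t=8: X=(-4), d=0 → +e1, X_9=(-3)
t=9: X=(-3), d=1 → -e1, X_10=(-4)
t=10: X=(-4), d=0 → +e1, X_11=(-3)
t=11: X=(-3), d=1 → -e1, X_12=(-4)
t=12: X=(-4), d=0 → +e1, X_13=(-3)
t=13: X=(-3), d=0 → +e1, X_14=(-2)
t=14: X=(-2), d=1 → -e1, X_15=(-3)
t=15: X=(-3), d=0 → +e1, X_16=(-2)


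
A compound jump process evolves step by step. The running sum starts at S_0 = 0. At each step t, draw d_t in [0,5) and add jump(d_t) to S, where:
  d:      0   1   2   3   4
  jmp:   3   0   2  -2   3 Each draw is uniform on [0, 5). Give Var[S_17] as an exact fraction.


1598/25

Outcome values over d=0..4: [3, 0, 2, -2, 3]
Σy = 6, Σy² = 26, M = 5
μ = 6/5 = 6/5,  σ² = 26/5 − (6/5)² = 94/25
Independent increments: Var[S_17] = 17·σ² = 17·(94/25) = 1598/25


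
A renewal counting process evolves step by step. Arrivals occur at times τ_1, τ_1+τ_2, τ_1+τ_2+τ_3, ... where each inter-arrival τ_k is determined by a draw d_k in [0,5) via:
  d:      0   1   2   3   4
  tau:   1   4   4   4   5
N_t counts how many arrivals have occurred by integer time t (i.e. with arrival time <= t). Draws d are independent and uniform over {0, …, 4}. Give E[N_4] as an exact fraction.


531/625

Inter-arrival values over d=0..4: [1, 4, 4, 4, 5]
Each d has probability 1/5, so the pmf of τ is: f(1) = 1/5, f(4) = 3/5, f(5) = 1/5
Renewal equation for m(n) = E[N_n]: condition on τ_1 = k (if k <= n, one arrival plus a fresh copy on the remaining n−k steps): m(n) = F(n) + Σ_{k<=n} f(k)·m(n−k), where F(n) = P(τ <= n) and m(0) = 0
m(1) = F(1) = 1/5
m(2) = F(2) + f(1)·m(1) = 1/5 + 1/5·1/5 = 6/25
m(3) = F(3) + f(1)·m(2) = 1/5 + 1/5·6/25 = 31/125
m(4) = F(4) + f(1)·m(3) = 4/5 + 1/5·31/125 = 531/625
E[N_4] = m(4) = 531/625


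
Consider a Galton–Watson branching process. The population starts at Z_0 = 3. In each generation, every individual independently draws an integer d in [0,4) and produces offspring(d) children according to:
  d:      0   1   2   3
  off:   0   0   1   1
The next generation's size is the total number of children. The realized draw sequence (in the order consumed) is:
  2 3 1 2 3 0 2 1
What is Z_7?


gen 0: Z_0=3, draws=[2, 3, 1], offspring=[1, 1, 0], Z_1=2
gen 1: Z_1=2, draws=[2, 3], offspring=[1, 1], Z_2=2
gen 2: Z_2=2, draws=[0, 2], offspring=[0, 1], Z_3=1
gen 3: Z_3=1, draws=[1], offspring=[0], Z_4=0
gen 4: Z_4=0, draws=[], offspring=[], Z_5=0
gen 5: Z_5=0, draws=[], offspring=[], Z_6=0
gen 6: Z_6=0, draws=[], offspring=[], Z_7=0

0


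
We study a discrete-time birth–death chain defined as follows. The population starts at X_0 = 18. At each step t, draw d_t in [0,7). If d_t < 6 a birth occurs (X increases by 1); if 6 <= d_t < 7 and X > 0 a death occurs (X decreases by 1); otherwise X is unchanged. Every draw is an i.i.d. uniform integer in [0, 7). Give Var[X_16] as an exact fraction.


384/49

X can drop by at most 1 per step and X_0 = 18 > T = 16, so X_t >= 18 − t >= 2 > 0 for every t <= 16: the floor at 0 (the 'and X > 0' condition) never binds. Hence X_16 = X_0 + Σ_{t<16} Y_t with i.i.d. increments Y_t = y(d_t) ∈ {+1, −1, 0}.
Outcome values over d=0..6: [1, 1, 1, 1, 1, 1, -1]
Σy = 5, Σy² = 7, M = 7
μ = 5/7 = 5/7,  σ² = 7/7 − (5/7)² = 24/49
Independent increments: Var[X_16] = 16·σ² = 16·(24/49) = 384/49


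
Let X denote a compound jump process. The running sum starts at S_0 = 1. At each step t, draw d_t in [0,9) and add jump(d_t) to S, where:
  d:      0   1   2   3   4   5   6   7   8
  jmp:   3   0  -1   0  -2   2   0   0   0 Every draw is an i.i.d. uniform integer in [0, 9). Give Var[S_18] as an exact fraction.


316/9

Outcome values over d=0..8: [3, 0, -1, 0, -2, 2, 0, 0, 0]
Σy = 2, Σy² = 18, M = 9
μ = 2/9 = 2/9,  σ² = 18/9 − (2/9)² = 158/81
Independent increments: Var[S_18] = 18·σ² = 18·(158/81) = 316/9


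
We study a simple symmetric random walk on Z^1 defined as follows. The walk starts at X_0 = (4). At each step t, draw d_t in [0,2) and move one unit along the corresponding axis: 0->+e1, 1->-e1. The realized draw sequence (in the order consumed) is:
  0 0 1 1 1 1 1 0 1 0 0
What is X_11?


t=0: X=(4), d=0 → +e1, X_1=(5)
t=1: X=(5), d=0 → +e1, X_2=(6)
t=2: X=(6), d=1 → -e1, X_3=(5)
t=3: X=(5), d=1 → -e1, X_4=(4)
t=4: X=(4), d=1 → -e1, X_5=(3)
t=5: X=(3), d=1 → -e1, X_6=(2)
t=6: X=(2), d=1 → -e1, X_7=(1)
t=7: X=(1), d=0 → +e1, X_8=(2)
t=8: X=(2), d=1 → -e1, X_9=(1)
t=9: X=(1), d=0 → +e1, X_10=(2)
t=10: X=(2), d=0 → +e1, X_11=(3)

(3)


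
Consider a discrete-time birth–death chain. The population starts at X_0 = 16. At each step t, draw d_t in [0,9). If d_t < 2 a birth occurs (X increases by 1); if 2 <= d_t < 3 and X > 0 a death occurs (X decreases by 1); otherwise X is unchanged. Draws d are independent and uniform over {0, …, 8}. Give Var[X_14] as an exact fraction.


364/81

X can drop by at most 1 per step and X_0 = 16 > T = 14, so X_t >= 16 − t >= 2 > 0 for every t <= 14: the floor at 0 (the 'and X > 0' condition) never binds. Hence X_14 = X_0 + Σ_{t<14} Y_t with i.i.d. increments Y_t = y(d_t) ∈ {+1, −1, 0}.
Outcome values over d=0..8: [1, 1, -1, 0, 0, 0, 0, 0, 0]
Σy = 1, Σy² = 3, M = 9
μ = 1/9 = 1/9,  σ² = 3/9 − (1/9)² = 26/81
Independent increments: Var[X_14] = 14·σ² = 14·(26/81) = 364/81


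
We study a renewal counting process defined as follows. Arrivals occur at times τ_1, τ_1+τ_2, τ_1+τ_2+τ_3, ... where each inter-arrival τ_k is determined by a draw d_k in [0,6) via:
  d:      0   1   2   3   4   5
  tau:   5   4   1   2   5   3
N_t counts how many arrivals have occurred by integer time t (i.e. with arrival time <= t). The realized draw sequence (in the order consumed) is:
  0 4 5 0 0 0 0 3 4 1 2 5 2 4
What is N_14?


draw d_1=0: τ_1=5, arrival time A_1=5
draw d_2=4: τ_2=5, arrival time A_2=10
draw d_3=5: τ_3=3, arrival time A_3=13
draw d_4=0: τ_4=5, arrival time A_4=18
draw d_5=0: τ_5=5, arrival time A_5=23
draw d_6=0: τ_6=5, arrival time A_6=28
draw d_7=0: τ_7=5, arrival time A_7=33
draw d_8=3: τ_8=2, arrival time A_8=35
draw d_9=4: τ_9=5, arrival time A_9=40
draw d_10=1: τ_10=4, arrival time A_10=44
draw d_11=2: τ_11=1, arrival time A_11=45
draw d_12=5: τ_12=3, arrival time A_12=48
draw d_13=2: τ_13=1, arrival time A_13=49
draw d_14=4: τ_14=5, arrival time A_14=54
N_t over t=0..14: 0:0 1:0 2:0 3:0 4:0 5:1 6:1 7:1 8:1 9:1 10:2 11:2 12:2 13:3 14:3

3


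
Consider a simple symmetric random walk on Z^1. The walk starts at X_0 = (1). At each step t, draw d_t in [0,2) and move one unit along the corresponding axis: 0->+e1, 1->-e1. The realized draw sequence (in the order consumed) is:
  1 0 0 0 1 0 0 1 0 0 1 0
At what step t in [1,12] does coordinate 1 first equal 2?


t=0: X=(1), d=1 → -e1, X_1=(0)
t=1: X=(0), d=0 → +e1, X_2=(1)
t=2: X=(1), d=0 → +e1, X_3=(2)
t=3: X=(2), d=0 → +e1, X_4=(3)
t=4: X=(3), d=1 → -e1, X_5=(2)
t=5: X=(2), d=0 → +e1, X_6=(3)
t=6: X=(3), d=0 → +e1, X_7=(4)
t=7: X=(4), d=1 → -e1, X_8=(3)
t=8: X=(3), d=0 → +e1, X_9=(4)
t=9: X=(4), d=0 → +e1, X_10=(5)
t=10: X=(5), d=1 → -e1, X_11=(4)
t=11: X=(4), d=0 → +e1, X_12=(5)

3


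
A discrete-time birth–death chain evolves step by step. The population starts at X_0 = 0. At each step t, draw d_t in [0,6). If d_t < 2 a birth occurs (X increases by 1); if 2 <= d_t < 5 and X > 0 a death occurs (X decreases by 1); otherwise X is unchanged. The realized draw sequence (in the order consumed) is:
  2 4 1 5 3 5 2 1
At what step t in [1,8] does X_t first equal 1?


t=0: X=0, d=2 → hold, X_1=0
t=1: X=0, d=4 → hold, X_2=0
t=2: X=0, d=1 → birth, X_3=1
t=3: X=1, d=5 → hold, X_4=1
t=4: X=1, d=3 → death, X_5=0
t=5: X=0, d=5 → hold, X_6=0
t=6: X=0, d=2 → hold, X_7=0
t=7: X=0, d=1 → birth, X_8=1

3


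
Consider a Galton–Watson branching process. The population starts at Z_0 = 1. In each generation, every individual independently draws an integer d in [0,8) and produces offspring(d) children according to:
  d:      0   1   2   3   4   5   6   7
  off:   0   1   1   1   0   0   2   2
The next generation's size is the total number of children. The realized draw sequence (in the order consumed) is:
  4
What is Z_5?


gen 0: Z_0=1, draws=[4], offspring=[0], Z_1=0
gen 1: Z_1=0, draws=[], offspring=[], Z_2=0
gen 2: Z_2=0, draws=[], offspring=[], Z_3=0
gen 3: Z_3=0, draws=[], offspring=[], Z_4=0
gen 4: Z_4=0, draws=[], offspring=[], Z_5=0

0


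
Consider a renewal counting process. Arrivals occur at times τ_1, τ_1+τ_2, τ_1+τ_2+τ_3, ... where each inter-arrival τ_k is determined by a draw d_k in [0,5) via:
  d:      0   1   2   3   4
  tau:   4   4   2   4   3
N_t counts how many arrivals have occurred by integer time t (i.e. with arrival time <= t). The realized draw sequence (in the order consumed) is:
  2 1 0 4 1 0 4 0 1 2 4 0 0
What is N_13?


4

draw d_1=2: τ_1=2, arrival time A_1=2
draw d_2=1: τ_2=4, arrival time A_2=6
draw d_3=0: τ_3=4, arrival time A_3=10
draw d_4=4: τ_4=3, arrival time A_4=13
draw d_5=1: τ_5=4, arrival time A_5=17
draw d_6=0: τ_6=4, arrival time A_6=21
draw d_7=4: τ_7=3, arrival time A_7=24
draw d_8=0: τ_8=4, arrival time A_8=28
draw d_9=1: τ_9=4, arrival time A_9=32
draw d_10=2: τ_10=2, arrival time A_10=34
draw d_11=4: τ_11=3, arrival time A_11=37
draw d_12=0: τ_12=4, arrival time A_12=41
draw d_13=0: τ_13=4, arrival time A_13=45
N_t over t=0..13: 0:0 1:0 2:1 3:1 4:1 5:1 6:2 7:2 8:2 9:2 10:3 11:3 12:3 13:4


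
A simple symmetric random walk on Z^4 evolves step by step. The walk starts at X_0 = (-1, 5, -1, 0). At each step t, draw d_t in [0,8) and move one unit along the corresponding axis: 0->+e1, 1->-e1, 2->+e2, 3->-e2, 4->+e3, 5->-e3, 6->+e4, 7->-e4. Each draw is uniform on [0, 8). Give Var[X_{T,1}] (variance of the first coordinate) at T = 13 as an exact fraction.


13/4

Outcome values over d=0..7: [1, -1, 0, 0, 0, 0, 0, 0]
Σy = 0, Σy² = 2, M = 8
μ = 0/8 = 0,  σ² = 2/8 − (0)² = 1/4
Independent increments: Var[X_13] = 13·σ² = 13·(1/4) = 13/4


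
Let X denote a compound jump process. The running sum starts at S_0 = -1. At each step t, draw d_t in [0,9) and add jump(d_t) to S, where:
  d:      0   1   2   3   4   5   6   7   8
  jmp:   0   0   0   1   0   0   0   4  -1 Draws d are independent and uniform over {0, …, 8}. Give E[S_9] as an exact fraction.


Outcome values over d=0..8: [0, 0, 0, 1, 0, 0, 0, 4, -1]
Σy = 4, Σy² = 18, M = 9
μ = 4/9 = 4/9,  σ² = 18/9 − (4/9)² = 146/81
E[S_9] = -1 + 9·(4/9) = 3

3


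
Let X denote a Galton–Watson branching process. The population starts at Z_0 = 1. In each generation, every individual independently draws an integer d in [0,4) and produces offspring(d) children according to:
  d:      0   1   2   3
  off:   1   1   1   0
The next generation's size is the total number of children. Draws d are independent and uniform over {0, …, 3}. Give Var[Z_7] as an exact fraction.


Outcome values over d=0..3: [1, 1, 1, 0]
Σy = 3, Σy² = 3, M = 4
μ = 3/4 = 3/4,  σ² = 3/4 − (3/4)² = 3/16
V_0 = 0, E_0 = 1
V_1 = 3/16·E_0 + (3/4)²·V_0 = 3/16;  E_1 = 3/4
V_2 = 3/16·E_1 + (3/4)²·V_1 = 63/256;  E_2 = 9/16
V_3 = 3/16·E_2 + (3/4)²·V_2 = 999/4096;  E_3 = 27/64
V_4 = 3/16·E_3 + (3/4)²·V_3 = 14175/65536;  E_4 = 81/256
V_5 = 3/16·E_4 + (3/4)²·V_4 = 189783/1048576;  E_5 = 243/1024
V_6 = 3/16·E_5 + (3/4)²·V_5 = 2454543/16777216;  E_6 = 729/4096
V_7 = 3/16·E_6 + (3/4)²·V_6 = 31048839/268435456;  E_7 = 2187/16384

31048839/268435456


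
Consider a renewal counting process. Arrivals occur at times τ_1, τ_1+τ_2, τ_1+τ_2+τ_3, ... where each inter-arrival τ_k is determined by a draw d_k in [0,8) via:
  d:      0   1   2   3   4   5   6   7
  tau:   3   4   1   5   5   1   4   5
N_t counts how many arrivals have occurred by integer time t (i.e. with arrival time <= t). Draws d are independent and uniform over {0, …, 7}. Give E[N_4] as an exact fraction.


Inter-arrival values over d=0..7: [3, 4, 1, 5, 5, 1, 4, 5]
Each d has probability 1/8, so the pmf of τ is: f(1) = 1/4, f(3) = 1/8, f(4) = 1/4, f(5) = 3/8
Renewal equation for m(n) = E[N_n]: condition on τ_1 = k (if k <= n, one arrival plus a fresh copy on the remaining n−k steps): m(n) = F(n) + Σ_{k<=n} f(k)·m(n−k), where F(n) = P(τ <= n) and m(0) = 0
m(1) = F(1) = 1/4
m(2) = F(2) + f(1)·m(1) = 1/4 + 1/4·1/4 = 5/16
m(3) = F(3) + f(1)·m(2) = 3/8 + 1/4·5/16 = 29/64
m(4) = F(4) + f(1)·m(3) + f(3)·m(1) = 5/8 + 1/4·29/64 + 1/8·1/4 = 197/256
E[N_4] = m(4) = 197/256

197/256


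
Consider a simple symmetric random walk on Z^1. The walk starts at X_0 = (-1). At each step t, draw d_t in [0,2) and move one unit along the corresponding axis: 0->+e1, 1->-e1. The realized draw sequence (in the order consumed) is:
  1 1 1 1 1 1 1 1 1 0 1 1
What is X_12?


t=0: X=(-1), d=1 → -e1, X_1=(-2)
t=1: X=(-2), d=1 → -e1, X_2=(-3)
t=2: X=(-3), d=1 → -e1, X_3=(-4)
t=3: X=(-4), d=1 → -e1, X_4=(-5)
t=4: X=(-5), d=1 → -e1, X_5=(-6)
t=5: X=(-6), d=1 → -e1, X_6=(-7)
t=6: X=(-7), d=1 → -e1, X_7=(-8)
t=7: X=(-8), d=1 → -e1, X_8=(-9)
t=8: X=(-9), d=1 → -e1, X_9=(-10)
t=9: X=(-10), d=0 → +e1, X_10=(-9)
t=10: X=(-9), d=1 → -e1, X_11=(-10)
t=11: X=(-10), d=1 → -e1, X_12=(-11)

(-11)


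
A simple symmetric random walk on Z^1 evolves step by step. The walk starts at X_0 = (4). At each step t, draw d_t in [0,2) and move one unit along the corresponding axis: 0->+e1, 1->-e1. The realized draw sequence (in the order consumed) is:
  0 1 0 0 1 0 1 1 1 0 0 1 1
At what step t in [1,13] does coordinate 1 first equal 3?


t=0: X=(4), d=0 → +e1, X_1=(5)
t=1: X=(5), d=1 → -e1, X_2=(4)
t=2: X=(4), d=0 → +e1, X_3=(5)
t=3: X=(5), d=0 → +e1, X_4=(6)
t=4: X=(6), d=1 → -e1, X_5=(5)
t=5: X=(5), d=0 → +e1, X_6=(6)
t=6: X=(6), d=1 → -e1, X_7=(5)
t=7: X=(5), d=1 → -e1, X_8=(4)
t=8: X=(4), d=1 → -e1, X_9=(3)
t=9: X=(3), d=0 → +e1, X_10=(4)
t=10: X=(4), d=0 → +e1, X_11=(5)
t=11: X=(5), d=1 → -e1, X_12=(4)
t=12: X=(4), d=1 → -e1, X_13=(3)

9


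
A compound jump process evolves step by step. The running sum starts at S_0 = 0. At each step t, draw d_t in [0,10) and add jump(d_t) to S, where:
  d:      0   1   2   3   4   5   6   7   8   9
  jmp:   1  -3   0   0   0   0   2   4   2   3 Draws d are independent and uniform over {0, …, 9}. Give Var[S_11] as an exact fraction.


Outcome values over d=0..9: [1, -3, 0, 0, 0, 0, 2, 4, 2, 3]
Σy = 9, Σy² = 43, M = 10
μ = 9/10 = 9/10,  σ² = 43/10 − (9/10)² = 349/100
Independent increments: Var[S_11] = 11·σ² = 11·(349/100) = 3839/100

3839/100


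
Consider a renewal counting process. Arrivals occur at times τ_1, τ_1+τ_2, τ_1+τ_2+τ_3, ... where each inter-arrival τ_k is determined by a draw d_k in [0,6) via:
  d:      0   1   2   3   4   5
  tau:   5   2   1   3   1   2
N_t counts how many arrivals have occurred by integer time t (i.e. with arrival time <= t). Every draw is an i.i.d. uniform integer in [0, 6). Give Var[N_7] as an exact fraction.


22945031/19131876

Inter-arrival values over d=0..5: [5, 2, 1, 3, 1, 2]
Each d has probability 1/6, so the pmf of τ is: f(1) = 1/3, f(2) = 1/3, f(3) = 1/6, f(5) = 1/6
Let p_n(j) = P(N_n = j), with p_0 = [1]. Condition on τ_1: p_n(0) = P(τ > n), and for j >= 1, p_n(j) = Σ_{k<=n} f(k)·p_{n−k}(j−1)
p_1 = [2/3, 1/3]  (j = 0..1)
p_2 = [1/3, 5/9, 1/9]  (j = 0..2)
p_3 = [1/6, 1/2, 8/27, 1/27]  (j = 0..3)
p_4 = [1/6, 5/18, 11/27, 11/81, 1/81]  (j = 0..4)
p_5 = [0, 1/3, 19/54, 41/162, 14/243, 1/243]  (j = 0..5)
p_6 = [0, 7/36, 37/108, 49/162, 11/81, 17/729, 1/729]  (j = 0..6)
p_7 = [0, 1/12, 17/54, 103/324, 101/486, 97/1458, 20/2187, 1/2187]  (j = 0..7)
E[N_7] = Σ j·p_7(j) = 12635/4374;  E[N_7²] = Σ j²·p_7(j) = 20872/2187
Var[N_7] = 20872/2187 − (12635/4374)² = 22945031/19131876


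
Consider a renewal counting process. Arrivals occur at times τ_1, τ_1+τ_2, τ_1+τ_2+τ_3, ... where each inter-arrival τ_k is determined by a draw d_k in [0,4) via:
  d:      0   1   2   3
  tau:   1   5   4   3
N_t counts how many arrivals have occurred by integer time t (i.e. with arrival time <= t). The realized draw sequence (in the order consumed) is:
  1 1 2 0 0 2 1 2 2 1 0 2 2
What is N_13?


draw d_1=1: τ_1=5, arrival time A_1=5
draw d_2=1: τ_2=5, arrival time A_2=10
draw d_3=2: τ_3=4, arrival time A_3=14
draw d_4=0: τ_4=1, arrival time A_4=15
draw d_5=0: τ_5=1, arrival time A_5=16
draw d_6=2: τ_6=4, arrival time A_6=20
draw d_7=1: τ_7=5, arrival time A_7=25
draw d_8=2: τ_8=4, arrival time A_8=29
draw d_9=2: τ_9=4, arrival time A_9=33
draw d_10=1: τ_10=5, arrival time A_10=38
draw d_11=0: τ_11=1, arrival time A_11=39
draw d_12=2: τ_12=4, arrival time A_12=43
draw d_13=2: τ_13=4, arrival time A_13=47
N_t over t=0..13: 0:0 1:0 2:0 3:0 4:0 5:1 6:1 7:1 8:1 9:1 10:2 11:2 12:2 13:2

2


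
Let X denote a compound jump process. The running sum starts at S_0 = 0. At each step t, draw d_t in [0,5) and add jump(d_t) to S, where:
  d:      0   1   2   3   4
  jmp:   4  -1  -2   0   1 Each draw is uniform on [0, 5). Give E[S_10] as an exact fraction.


Outcome values over d=0..4: [4, -1, -2, 0, 1]
Σy = 2, Σy² = 22, M = 5
μ = 2/5 = 2/5,  σ² = 22/5 − (2/5)² = 106/25
E[S_10] = 0 + 10·(2/5) = 4

4


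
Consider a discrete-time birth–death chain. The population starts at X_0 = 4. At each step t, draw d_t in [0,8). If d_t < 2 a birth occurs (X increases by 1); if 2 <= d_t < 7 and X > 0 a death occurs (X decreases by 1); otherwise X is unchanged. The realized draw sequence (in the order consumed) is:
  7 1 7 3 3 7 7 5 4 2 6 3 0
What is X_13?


t=0: X=4, d=7 → hold, X_1=4
t=1: X=4, d=1 → birth, X_2=5
t=2: X=5, d=7 → hold, X_3=5
t=3: X=5, d=3 → death, X_4=4
t=4: X=4, d=3 → death, X_5=3
t=5: X=3, d=7 → hold, X_6=3
t=6: X=3, d=7 → hold, X_7=3
t=7: X=3, d=5 → death, X_8=2
t=8: X=2, d=4 → death, X_9=1
t=9: X=1, d=2 → death, X_10=0
t=10: X=0, d=6 → hold, X_11=0
t=11: X=0, d=3 → hold, X_12=0
t=12: X=0, d=0 → birth, X_13=1

1


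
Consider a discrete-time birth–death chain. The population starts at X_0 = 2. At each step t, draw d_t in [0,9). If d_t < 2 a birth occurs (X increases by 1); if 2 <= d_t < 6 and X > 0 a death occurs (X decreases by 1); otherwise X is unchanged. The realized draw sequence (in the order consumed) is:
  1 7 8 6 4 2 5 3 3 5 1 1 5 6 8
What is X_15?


1

t=0: X=2, d=1 → birth, X_1=3
t=1: X=3, d=7 → hold, X_2=3
t=2: X=3, d=8 → hold, X_3=3
t=3: X=3, d=6 → hold, X_4=3
t=4: X=3, d=4 → death, X_5=2
t=5: X=2, d=2 → death, X_6=1
t=6: X=1, d=5 → death, X_7=0
t=7: X=0, d=3 → hold, X_8=0
t=8: X=0, d=3 → hold, X_9=0
t=9: X=0, d=5 → hold, X_10=0
t=10: X=0, d=1 → birth, X_11=1
t=11: X=1, d=1 → birth, X_12=2
t=12: X=2, d=5 → death, X_13=1
t=13: X=1, d=6 → hold, X_14=1
t=14: X=1, d=8 → hold, X_15=1


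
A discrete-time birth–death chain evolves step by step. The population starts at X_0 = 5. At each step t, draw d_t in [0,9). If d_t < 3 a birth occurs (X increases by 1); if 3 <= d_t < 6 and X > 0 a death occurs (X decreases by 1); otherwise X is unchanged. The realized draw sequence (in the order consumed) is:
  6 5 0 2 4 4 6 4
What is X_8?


t=0: X=5, d=6 → hold, X_1=5
t=1: X=5, d=5 → death, X_2=4
t=2: X=4, d=0 → birth, X_3=5
t=3: X=5, d=2 → birth, X_4=6
t=4: X=6, d=4 → death, X_5=5
t=5: X=5, d=4 → death, X_6=4
t=6: X=4, d=6 → hold, X_7=4
t=7: X=4, d=4 → death, X_8=3

3


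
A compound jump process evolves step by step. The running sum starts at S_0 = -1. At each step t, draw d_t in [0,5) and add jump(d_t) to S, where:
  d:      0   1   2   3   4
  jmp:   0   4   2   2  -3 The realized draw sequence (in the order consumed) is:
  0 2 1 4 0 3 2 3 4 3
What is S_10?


t=0: S=-1, d=0, jump=0, S_1=-1
t=1: S=-1, d=2, jump=2, S_2=1
t=2: S=1, d=1, jump=4, S_3=5
t=3: S=5, d=4, jump=-3, S_4=2
t=4: S=2, d=0, jump=0, S_5=2
t=5: S=2, d=3, jump=2, S_6=4
t=6: S=4, d=2, jump=2, S_7=6
t=7: S=6, d=3, jump=2, S_8=8
t=8: S=8, d=4, jump=-3, S_9=5
t=9: S=5, d=3, jump=2, S_10=7

7


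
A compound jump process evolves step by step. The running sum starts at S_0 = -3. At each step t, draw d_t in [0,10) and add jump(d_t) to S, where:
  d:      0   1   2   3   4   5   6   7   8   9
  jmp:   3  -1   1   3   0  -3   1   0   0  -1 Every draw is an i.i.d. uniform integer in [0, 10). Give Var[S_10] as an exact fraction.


301/10

Outcome values over d=0..9: [3, -1, 1, 3, 0, -3, 1, 0, 0, -1]
Σy = 3, Σy² = 31, M = 10
μ = 3/10 = 3/10,  σ² = 31/10 − (3/10)² = 301/100
Independent increments: Var[S_10] = 10·σ² = 10·(301/100) = 301/10


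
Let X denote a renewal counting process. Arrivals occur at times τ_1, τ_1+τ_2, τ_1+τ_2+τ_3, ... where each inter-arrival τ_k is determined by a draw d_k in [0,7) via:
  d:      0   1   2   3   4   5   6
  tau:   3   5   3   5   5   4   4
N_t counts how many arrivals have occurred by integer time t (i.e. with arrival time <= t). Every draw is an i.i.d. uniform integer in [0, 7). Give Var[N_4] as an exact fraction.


12/49

Inter-arrival values over d=0..6: [3, 5, 3, 5, 5, 4, 4]
Each d has probability 1/7, so the pmf of τ is: f(3) = 2/7, f(4) = 2/7, f(5) = 3/7
Let p_n(j) = P(N_n = j), with p_0 = [1]. Condition on τ_1: p_n(0) = P(τ > n), and for j >= 1, p_n(j) = Σ_{k<=n} f(k)·p_{n−k}(j−1)
p_1 = [1]  (j = 0)
p_2 = [1]  (j = 0)
p_3 = [5/7, 2/7]  (j = 0..1)
p_4 = [3/7, 4/7]  (j = 0..1)
E[N_4] = Σ j·p_4(j) = 4/7;  E[N_4²] = Σ j²·p_4(j) = 4/7
Var[N_4] = 4/7 − (4/7)² = 12/49


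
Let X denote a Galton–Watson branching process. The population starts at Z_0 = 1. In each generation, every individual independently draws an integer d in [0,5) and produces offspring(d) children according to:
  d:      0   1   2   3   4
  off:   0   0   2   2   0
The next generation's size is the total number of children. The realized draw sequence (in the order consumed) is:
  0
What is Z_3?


gen 0: Z_0=1, draws=[0], offspring=[0], Z_1=0
gen 1: Z_1=0, draws=[], offspring=[], Z_2=0
gen 2: Z_2=0, draws=[], offspring=[], Z_3=0

0


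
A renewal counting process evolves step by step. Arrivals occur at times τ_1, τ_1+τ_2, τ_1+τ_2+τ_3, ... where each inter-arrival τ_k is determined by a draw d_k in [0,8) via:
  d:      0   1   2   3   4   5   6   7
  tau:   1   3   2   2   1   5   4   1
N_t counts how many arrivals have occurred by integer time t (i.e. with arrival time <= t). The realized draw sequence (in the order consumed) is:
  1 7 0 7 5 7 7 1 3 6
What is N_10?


draw d_1=1: τ_1=3, arrival time A_1=3
draw d_2=7: τ_2=1, arrival time A_2=4
draw d_3=0: τ_3=1, arrival time A_3=5
draw d_4=7: τ_4=1, arrival time A_4=6
draw d_5=5: τ_5=5, arrival time A_5=11
draw d_6=7: τ_6=1, arrival time A_6=12
draw d_7=7: τ_7=1, arrival time A_7=13
draw d_8=1: τ_8=3, arrival time A_8=16
draw d_9=3: τ_9=2, arrival time A_9=18
draw d_10=6: τ_10=4, arrival time A_10=22
N_t over t=0..10: 0:0 1:0 2:0 3:1 4:2 5:3 6:4 7:4 8:4 9:4 10:4

4


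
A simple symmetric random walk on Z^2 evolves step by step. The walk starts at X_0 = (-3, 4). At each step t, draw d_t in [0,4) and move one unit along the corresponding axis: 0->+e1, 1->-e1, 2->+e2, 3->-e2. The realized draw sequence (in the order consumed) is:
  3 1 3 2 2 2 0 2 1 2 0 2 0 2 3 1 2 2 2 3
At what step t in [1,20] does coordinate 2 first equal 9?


14

t=0: X=(-3, 4), d=3 → -e2, X_1=(-3, 3)
t=1: X=(-3, 3), d=1 → -e1, X_2=(-4, 3)
t=2: X=(-4, 3), d=3 → -e2, X_3=(-4, 2)
t=3: X=(-4, 2), d=2 → +e2, X_4=(-4, 3)
t=4: X=(-4, 3), d=2 → +e2, X_5=(-4, 4)
t=5: X=(-4, 4), d=2 → +e2, X_6=(-4, 5)
t=6: X=(-4, 5), d=0 → +e1, X_7=(-3, 5)
t=7: X=(-3, 5), d=2 → +e2, X_8=(-3, 6)
t=8: X=(-3, 6), d=1 → -e1, X_9=(-4, 6)
t=9: X=(-4, 6), d=2 → +e2, X_10=(-4, 7)
t=10: X=(-4, 7), d=0 → +e1, X_11=(-3, 7)
t=11: X=(-3, 7), d=2 → +e2, X_12=(-3, 8)
t=12: X=(-3, 8), d=0 → +e1, X_13=(-2, 8)
t=13: X=(-2, 8), d=2 → +e2, X_14=(-2, 9)
t=14: X=(-2, 9), d=3 → -e2, X_15=(-2, 8)
t=15: X=(-2, 8), d=1 → -e1, X_16=(-3, 8)
t=16: X=(-3, 8), d=2 → +e2, X_17=(-3, 9)
t=17: X=(-3, 9), d=2 → +e2, X_18=(-3, 10)
t=18: X=(-3, 10), d=2 → +e2, X_19=(-3, 11)
t=19: X=(-3, 11), d=3 → -e2, X_20=(-3, 10)


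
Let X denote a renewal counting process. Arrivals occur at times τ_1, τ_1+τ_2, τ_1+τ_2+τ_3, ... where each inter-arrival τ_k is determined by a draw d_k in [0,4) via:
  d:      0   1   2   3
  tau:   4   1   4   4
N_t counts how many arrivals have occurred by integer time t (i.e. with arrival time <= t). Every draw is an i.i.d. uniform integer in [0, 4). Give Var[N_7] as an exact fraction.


Inter-arrival values over d=0..3: [4, 1, 4, 4]
Each d has probability 1/4, so the pmf of τ is: f(1) = 1/4, f(4) = 3/4
Let p_n(j) = P(N_n = j), with p_0 = [1]. Condition on τ_1: p_n(0) = P(τ > n), and for j >= 1, p_n(j) = Σ_{k<=n} f(k)·p_{n−k}(j−1)
p_1 = [3/4, 1/4]  (j = 0..1)
p_2 = [3/4, 3/16, 1/16]  (j = 0..2)
p_3 = [3/4, 3/16, 3/64, 1/64]  (j = 0..3)
p_4 = [0, 15/16, 3/64, 3/256, 1/256]  (j = 0..4)
p_5 = [0, 9/16, 27/64, 3/256, 3/1024, 1/1024]  (j = 0..5)
p_6 = [0, 9/16, 9/32, 39/256, 3/1024, 3/4096, 1/4096]  (j = 0..6)
p_7 = [0, 9/16, 9/32, 27/256, 51/1024, 3/4096, 3/16384, 1/16384]  (j = 0..7)
E[N_7] = Σ j·p_7(j) = 26965/16384;  E[N_7²] = Σ j²·p_7(j) = 56713/16384
Var[N_7] = 56713/16384 − (26965/16384)² = 202074567/268435456

202074567/268435456


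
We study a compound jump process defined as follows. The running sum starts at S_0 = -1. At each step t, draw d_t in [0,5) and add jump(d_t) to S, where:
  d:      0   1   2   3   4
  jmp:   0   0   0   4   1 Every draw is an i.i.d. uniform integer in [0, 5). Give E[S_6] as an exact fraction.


Outcome values over d=0..4: [0, 0, 0, 4, 1]
Σy = 5, Σy² = 17, M = 5
μ = 5/5 = 1,  σ² = 17/5 − (1)² = 12/5
E[S_6] = -1 + 6·(1) = 5

5


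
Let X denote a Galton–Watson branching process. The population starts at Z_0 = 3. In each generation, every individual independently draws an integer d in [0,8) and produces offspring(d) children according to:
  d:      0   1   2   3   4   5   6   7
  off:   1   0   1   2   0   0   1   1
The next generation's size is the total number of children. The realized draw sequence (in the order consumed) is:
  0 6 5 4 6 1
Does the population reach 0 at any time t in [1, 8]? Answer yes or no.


gen 0: Z_0=3, draws=[0, 6, 5], offspring=[1, 1, 0], Z_1=2
gen 1: Z_1=2, draws=[4, 6], offspring=[0, 1], Z_2=1
gen 2: Z_2=1, draws=[1], offspring=[0], Z_3=0
gen 3: Z_3=0, draws=[], offspring=[], Z_4=0
gen 4: Z_4=0, draws=[], offspring=[], Z_5=0
gen 5: Z_5=0, draws=[], offspring=[], Z_6=0
gen 6: Z_6=0, draws=[], offspring=[], Z_7=0
gen 7: Z_7=0, draws=[], offspring=[], Z_8=0

yes
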